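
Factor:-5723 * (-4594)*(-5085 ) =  - 133692084270 = - 2^1 * 3^2*5^1*59^1*97^1*113^1*2297^1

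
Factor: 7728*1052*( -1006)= - 8178635136 = - 2^7*3^1*7^1*23^1*263^1*503^1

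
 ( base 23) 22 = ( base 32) 1G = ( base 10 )48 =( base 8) 60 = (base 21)26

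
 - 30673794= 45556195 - 76229989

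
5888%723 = 104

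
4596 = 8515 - 3919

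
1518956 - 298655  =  1220301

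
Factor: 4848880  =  2^4*5^1*60611^1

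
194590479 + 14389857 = 208980336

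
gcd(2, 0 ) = 2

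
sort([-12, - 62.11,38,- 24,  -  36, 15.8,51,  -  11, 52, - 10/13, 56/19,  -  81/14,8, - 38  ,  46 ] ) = [ - 62.11,-38,-36, - 24, - 12 ,-11, - 81/14,  -  10/13 , 56/19 , 8,  15.8 , 38,  46, 51, 52]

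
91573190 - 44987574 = 46585616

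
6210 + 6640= 12850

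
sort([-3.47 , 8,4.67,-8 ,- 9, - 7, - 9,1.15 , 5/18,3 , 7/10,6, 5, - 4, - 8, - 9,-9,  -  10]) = [ - 10 , - 9,  -  9, - 9, - 9  , - 8,-8, - 7, - 4, - 3.47, 5/18,  7/10,1.15, 3,4.67,5,6,8]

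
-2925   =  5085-8010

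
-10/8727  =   - 10/8727 = - 0.00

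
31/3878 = 31/3878 = 0.01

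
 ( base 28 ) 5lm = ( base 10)4530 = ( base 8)10662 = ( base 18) dhc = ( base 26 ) 6i6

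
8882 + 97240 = 106122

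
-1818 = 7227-9045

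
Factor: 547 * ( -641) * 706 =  - 247542662 = -2^1*353^1*547^1*641^1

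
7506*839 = 6297534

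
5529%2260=1009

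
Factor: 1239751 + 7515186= 2381^1*3677^1 =8754937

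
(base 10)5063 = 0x13c7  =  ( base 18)FB5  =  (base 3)20221112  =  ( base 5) 130223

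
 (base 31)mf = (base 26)10L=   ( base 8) 1271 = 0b1010111001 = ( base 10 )697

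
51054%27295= 23759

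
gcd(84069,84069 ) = 84069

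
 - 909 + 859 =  - 50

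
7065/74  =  95+35/74 = 95.47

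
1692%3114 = 1692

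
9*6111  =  54999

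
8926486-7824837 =1101649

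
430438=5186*83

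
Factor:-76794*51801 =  - 3978005994 = -  2^1*3^2*31^1*557^1* 12799^1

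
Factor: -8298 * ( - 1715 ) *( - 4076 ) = -58005841320 = - 2^3*3^2 * 5^1*7^3*461^1*1019^1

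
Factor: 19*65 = 1235 = 5^1*13^1*19^1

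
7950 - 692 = 7258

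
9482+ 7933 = 17415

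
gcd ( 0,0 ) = 0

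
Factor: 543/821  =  3^1*181^1*821^( -1 ) 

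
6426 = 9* 714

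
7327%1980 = 1387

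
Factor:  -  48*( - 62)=2^5*3^1*31^1 = 2976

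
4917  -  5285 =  - 368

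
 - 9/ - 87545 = 9/87545= 0.00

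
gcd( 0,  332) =332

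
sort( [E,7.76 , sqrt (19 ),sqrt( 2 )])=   [sqrt( 2),E, sqrt(19),  7.76]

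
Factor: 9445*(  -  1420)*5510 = -73899569000 = -2^3*5^3* 19^1*29^1*71^1*1889^1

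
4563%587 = 454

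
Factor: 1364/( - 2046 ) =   -  2^1*3^ ( - 1 ) = -2/3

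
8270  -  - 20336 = 28606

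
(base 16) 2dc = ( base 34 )LI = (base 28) q4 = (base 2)1011011100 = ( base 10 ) 732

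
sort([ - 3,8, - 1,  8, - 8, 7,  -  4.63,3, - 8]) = [- 8,-8, - 4.63,-3, - 1, 3,  7, 8,8]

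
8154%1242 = 702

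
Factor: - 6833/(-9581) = 11^( - 1)*13^( - 1 )*67^( - 1 )*6833^1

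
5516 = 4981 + 535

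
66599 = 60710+5889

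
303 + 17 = 320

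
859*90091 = 77388169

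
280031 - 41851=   238180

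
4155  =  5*831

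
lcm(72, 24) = 72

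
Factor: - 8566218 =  - 2^1*3^2*67^1 * 7103^1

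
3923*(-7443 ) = -29198889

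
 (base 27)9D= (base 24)ag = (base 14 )144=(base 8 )400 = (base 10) 256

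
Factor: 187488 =2^5*3^3*7^1*31^1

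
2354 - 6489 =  - 4135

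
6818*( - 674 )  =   - 4595332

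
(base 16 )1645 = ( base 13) 2797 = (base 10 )5701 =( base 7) 22423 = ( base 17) 12C6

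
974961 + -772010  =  202951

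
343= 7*49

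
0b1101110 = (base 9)132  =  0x6e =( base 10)110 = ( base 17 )68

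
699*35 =24465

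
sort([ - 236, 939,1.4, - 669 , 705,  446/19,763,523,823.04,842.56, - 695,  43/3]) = [ -695, - 669, - 236, 1.4,43/3, 446/19, 523, 705, 763, 823.04,842.56, 939 ]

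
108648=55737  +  52911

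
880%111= 103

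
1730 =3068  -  1338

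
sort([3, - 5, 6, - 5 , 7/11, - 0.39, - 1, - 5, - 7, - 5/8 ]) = [ - 7, - 5, - 5, - 5,- 1, - 5/8, - 0.39,7/11,3, 6]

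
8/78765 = 8/78765 = 0.00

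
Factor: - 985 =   -  5^1*197^1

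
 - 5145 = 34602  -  39747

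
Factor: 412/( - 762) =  - 2^1*3^ ( - 1 )*103^1*127^( - 1) = -206/381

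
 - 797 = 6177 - 6974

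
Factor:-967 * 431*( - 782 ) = 2^1*17^1 * 23^1*431^1*967^1 = 325919614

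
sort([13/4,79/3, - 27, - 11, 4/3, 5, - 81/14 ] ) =[ - 27 , - 11, - 81/14,4/3,  13/4,5,79/3]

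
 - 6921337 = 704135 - 7625472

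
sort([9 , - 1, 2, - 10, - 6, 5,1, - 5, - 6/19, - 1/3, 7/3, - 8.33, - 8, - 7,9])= [ - 10, - 8.33, - 8 , - 7, - 6, - 5, - 1, - 1/3,-6/19,1,2,7/3,  5,  9,9]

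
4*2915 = 11660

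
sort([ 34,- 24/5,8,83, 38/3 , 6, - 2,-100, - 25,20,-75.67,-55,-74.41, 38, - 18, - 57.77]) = [-100,  -  75.67,-74.41, - 57.77,-55,-25,-18, - 24/5,-2, 6,  8, 38/3, 20, 34,  38,83 ] 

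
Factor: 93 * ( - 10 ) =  - 930 = - 2^1*3^1*5^1*31^1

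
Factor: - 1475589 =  - 3^1 * 233^1 * 2111^1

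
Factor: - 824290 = -2^1*5^1*31^1 * 2659^1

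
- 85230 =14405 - 99635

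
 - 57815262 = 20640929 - 78456191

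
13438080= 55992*240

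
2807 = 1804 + 1003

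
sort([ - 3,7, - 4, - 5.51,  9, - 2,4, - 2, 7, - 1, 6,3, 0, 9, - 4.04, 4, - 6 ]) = [ - 6 , - 5.51 ,-4.04,  -  4, - 3, - 2,  -  2, -1, 0,3, 4,4, 6, 7,  7, 9,  9 ] 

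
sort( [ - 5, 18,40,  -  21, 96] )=[ - 21, - 5, 18, 40, 96 ] 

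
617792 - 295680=322112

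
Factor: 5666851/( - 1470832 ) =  - 2^( - 4)*11^( - 1 )*61^( - 1)*137^( - 1)*683^1* 8297^1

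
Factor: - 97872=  - 2^4 *3^1*2039^1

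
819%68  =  3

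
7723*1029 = 7946967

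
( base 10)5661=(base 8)13035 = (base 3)21202200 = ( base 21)CHC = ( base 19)fci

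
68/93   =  68/93 = 0.73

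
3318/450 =553/75=7.37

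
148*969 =143412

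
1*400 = 400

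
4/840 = 1/210 = 0.00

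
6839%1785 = 1484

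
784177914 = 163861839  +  620316075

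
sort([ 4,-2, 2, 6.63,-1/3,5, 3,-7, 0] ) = [ - 7,-2,-1/3  ,  0, 2, 3,4, 5, 6.63 ]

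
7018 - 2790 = 4228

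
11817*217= 2564289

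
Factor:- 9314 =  -2^1 *4657^1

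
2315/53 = 43 + 36/53 = 43.68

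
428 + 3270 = 3698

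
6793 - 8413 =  - 1620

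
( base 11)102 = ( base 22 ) 5D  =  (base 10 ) 123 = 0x7b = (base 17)74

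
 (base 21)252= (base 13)5b1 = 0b1111011101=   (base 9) 1318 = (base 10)989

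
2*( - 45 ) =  - 90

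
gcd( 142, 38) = 2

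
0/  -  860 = 0/1 = -0.00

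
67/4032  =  67/4032 = 0.02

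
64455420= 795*81076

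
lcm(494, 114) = 1482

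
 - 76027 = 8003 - 84030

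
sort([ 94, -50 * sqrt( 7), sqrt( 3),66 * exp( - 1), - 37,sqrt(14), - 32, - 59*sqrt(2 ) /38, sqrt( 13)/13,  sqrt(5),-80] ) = [-50*sqrt (7), - 80, - 37,-32, - 59 * sqrt( 2)/38,sqrt (13) /13,sqrt ( 3), sqrt( 5), sqrt( 14),66*exp( - 1), 94] 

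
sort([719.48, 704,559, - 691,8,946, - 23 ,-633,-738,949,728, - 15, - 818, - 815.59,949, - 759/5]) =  [ - 818,-815.59, - 738, - 691, - 633,-759/5, - 23, - 15,8,  559, 704,  719.48, 728, 946, 949, 949] 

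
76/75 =76/75  =  1.01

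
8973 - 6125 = 2848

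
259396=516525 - 257129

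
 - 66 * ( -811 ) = 53526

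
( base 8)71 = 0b111001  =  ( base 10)57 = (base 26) 25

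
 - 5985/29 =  - 5985/29= - 206.38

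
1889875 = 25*75595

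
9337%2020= 1257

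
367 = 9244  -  8877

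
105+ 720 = 825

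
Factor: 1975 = 5^2*79^1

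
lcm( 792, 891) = 7128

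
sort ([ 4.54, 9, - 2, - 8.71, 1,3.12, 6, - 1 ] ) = [  -  8.71,-2, - 1, 1,3.12, 4.54 , 6,9]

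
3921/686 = 5+491/686 = 5.72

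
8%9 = 8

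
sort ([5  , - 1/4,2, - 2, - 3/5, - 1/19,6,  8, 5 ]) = [ - 2, - 3/5, - 1/4,-1/19, 2, 5,5,6 , 8] 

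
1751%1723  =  28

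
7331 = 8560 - 1229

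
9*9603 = 86427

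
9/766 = 9/766 = 0.01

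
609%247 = 115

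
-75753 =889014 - 964767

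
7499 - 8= 7491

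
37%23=14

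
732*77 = 56364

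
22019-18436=3583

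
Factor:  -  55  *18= - 990=-  2^1 * 3^2 * 5^1*11^1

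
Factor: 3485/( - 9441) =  - 3^(  -  2 )*5^1*17^1*41^1*1049^( - 1 )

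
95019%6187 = 2214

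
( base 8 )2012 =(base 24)1J2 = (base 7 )3005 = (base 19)2g8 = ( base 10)1034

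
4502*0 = 0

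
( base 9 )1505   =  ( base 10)1139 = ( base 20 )2gj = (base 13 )698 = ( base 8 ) 2163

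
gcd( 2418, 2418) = 2418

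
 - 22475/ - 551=775/19 = 40.79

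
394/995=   394/995 = 0.40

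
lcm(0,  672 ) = 0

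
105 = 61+44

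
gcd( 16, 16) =16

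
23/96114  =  23/96114 =0.00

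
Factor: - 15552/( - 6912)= 9/4 = 2^( - 2)*3^2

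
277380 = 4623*60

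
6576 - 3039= 3537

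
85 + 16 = 101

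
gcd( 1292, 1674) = 2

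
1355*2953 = 4001315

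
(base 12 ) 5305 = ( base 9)13405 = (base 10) 9077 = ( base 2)10001101110101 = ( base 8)21565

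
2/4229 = 2/4229 = 0.00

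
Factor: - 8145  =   - 3^2*5^1 * 181^1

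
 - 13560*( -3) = 40680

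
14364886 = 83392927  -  69028041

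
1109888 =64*17342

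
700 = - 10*( - 70)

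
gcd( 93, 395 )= 1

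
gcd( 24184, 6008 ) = 8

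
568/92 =6 +4/23 =6.17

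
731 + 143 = 874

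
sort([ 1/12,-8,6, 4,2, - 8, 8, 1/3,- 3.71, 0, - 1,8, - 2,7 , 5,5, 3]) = [ - 8,- 8, - 3.71, -2, - 1,0  ,  1/12, 1/3,2, 3,4, 5, 5,6,  7, 8,8 ]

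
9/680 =9/680 = 0.01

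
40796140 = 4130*9878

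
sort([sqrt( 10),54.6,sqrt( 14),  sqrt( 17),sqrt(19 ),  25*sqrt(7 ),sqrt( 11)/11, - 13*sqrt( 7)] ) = [ - 13*sqrt (7 ), sqrt( 11) /11, sqrt( 10 ),sqrt (14),sqrt(17), sqrt( 19 ),54.6,25*sqrt( 7) ]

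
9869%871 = 288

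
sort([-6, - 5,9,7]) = [ - 6, - 5, 7,9]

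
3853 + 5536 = 9389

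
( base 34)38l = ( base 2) 111010110001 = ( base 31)3SA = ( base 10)3761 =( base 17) d04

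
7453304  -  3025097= 4428207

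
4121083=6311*653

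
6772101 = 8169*829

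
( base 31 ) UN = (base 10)953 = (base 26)1AH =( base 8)1671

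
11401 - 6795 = 4606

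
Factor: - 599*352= - 2^5*11^1*599^1= - 210848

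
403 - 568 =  - 165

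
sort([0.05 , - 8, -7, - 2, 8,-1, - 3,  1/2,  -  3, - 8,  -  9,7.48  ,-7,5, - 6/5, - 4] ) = [ - 9, - 8, - 8, - 7 , - 7, - 4, - 3, - 3, - 2, - 6/5, - 1, 0.05, 1/2 , 5,  7.48,8 ] 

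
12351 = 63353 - 51002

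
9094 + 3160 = 12254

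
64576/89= 64576/89 = 725.57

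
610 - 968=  - 358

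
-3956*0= 0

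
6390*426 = 2722140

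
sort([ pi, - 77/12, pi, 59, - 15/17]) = [ - 77/12, - 15/17,pi,pi,59]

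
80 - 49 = 31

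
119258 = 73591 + 45667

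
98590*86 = 8478740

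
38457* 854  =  32842278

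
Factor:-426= - 2^1*3^1 *71^1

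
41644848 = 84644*492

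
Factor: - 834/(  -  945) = 278/315 = 2^1 * 3^( - 2)*5^( - 1 )*7^( - 1 )* 139^1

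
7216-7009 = 207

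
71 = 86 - 15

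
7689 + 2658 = 10347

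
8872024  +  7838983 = 16711007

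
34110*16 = 545760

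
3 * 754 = 2262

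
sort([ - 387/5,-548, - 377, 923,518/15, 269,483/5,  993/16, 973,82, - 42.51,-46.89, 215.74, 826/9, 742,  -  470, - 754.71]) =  [ - 754.71,-548, - 470,-377, - 387/5,-46.89, - 42.51, 518/15,993/16,82,826/9,483/5 , 215.74,269, 742, 923, 973]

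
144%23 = 6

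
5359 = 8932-3573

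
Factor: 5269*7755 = 40861095 = 3^1  *  5^1*11^2 * 47^1*479^1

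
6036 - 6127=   -  91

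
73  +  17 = 90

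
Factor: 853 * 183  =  156099 = 3^1 * 61^1*853^1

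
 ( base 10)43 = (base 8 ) 53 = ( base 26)1h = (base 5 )133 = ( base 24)1J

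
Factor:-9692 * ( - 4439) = 43022788 = 2^2*23^1*193^1 * 2423^1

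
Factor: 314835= 3^1*5^1*139^1*151^1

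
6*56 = 336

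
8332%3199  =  1934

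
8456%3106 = 2244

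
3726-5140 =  - 1414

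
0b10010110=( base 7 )303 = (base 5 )1100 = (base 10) 150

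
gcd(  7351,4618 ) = 1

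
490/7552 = 245/3776  =  0.06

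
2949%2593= 356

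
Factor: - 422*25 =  - 2^1*5^2*211^1 = - 10550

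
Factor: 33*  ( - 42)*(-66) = 91476=2^2*3^3 * 7^1 * 11^2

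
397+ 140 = 537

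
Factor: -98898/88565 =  - 2^1*3^1*5^(  -  1 )*53^1*311^1* 17713^(  -  1)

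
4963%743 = 505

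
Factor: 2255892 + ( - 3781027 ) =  - 5^1*191^1*1597^1 = - 1525135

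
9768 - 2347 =7421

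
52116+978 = 53094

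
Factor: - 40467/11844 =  - 2^(  -  2 )*3^( - 1)*41^1= -41/12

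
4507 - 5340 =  - 833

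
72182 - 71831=351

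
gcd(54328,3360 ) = 8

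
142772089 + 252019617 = 394791706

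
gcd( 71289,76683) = 3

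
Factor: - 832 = - 2^6*13^1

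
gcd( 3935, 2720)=5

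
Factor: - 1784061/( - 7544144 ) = 2^( - 4)*3^2 * 167^1 *1187^1*471509^( - 1)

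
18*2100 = 37800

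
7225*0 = 0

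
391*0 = 0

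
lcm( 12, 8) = 24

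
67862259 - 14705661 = 53156598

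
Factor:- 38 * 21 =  - 2^1 * 3^1*7^1*19^1  =  -798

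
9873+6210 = 16083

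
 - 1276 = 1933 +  - 3209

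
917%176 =37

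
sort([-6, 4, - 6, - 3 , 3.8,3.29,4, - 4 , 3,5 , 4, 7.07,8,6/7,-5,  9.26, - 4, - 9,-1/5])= [ - 9, - 6,-6, - 5,-4, - 4, - 3, - 1/5 , 6/7,3, 3.29,3.8,4,4,4,5,7.07,8,9.26 ] 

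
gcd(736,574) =2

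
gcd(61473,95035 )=1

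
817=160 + 657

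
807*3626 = 2926182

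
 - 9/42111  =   - 1/4679 =-  0.00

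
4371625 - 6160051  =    -  1788426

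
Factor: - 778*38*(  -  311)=9194404 = 2^2*19^1*311^1 * 389^1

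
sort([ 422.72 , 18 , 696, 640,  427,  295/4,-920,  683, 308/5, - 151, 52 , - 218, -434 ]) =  [ - 920 ,  -  434,  -  218, - 151 , 18,52,308/5,  295/4, 422.72, 427, 640, 683,696]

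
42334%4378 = 2932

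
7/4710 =7/4710 = 0.00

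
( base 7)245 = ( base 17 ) 7c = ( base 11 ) 10A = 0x83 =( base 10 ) 131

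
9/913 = 9/913 = 0.01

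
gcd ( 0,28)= 28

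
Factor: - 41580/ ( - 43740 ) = 3^(-4 )*7^1*11^1 =77/81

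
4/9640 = 1/2410 = 0.00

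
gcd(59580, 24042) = 6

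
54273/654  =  18091/218= 82.99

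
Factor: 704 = 2^6*11^1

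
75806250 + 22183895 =97990145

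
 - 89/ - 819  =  89/819 = 0.11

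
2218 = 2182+36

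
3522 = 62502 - 58980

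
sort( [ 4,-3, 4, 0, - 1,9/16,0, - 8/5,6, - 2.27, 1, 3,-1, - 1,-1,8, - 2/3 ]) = [-3,-2.27, - 8/5 , - 1,-1,  -  1, - 1, - 2/3 , 0, 0, 9/16,1,3, 4, 4, 6, 8]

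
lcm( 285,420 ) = 7980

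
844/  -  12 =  - 211/3 = -  70.33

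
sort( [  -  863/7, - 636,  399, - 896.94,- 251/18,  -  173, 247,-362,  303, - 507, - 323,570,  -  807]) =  [ - 896.94, - 807, - 636, - 507,  -  362, - 323, -173 ,  -  863/7, - 251/18,247, 303,399, 570 ]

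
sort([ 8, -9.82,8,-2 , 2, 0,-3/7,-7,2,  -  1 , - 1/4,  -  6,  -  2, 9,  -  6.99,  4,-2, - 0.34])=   [ - 9.82 ,-7, - 6.99, - 6, - 2, - 2, - 2, - 1, - 3/7, - 0.34,  -  1/4, 0, 2,  2 , 4, 8,8,  9]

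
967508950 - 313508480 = 654000470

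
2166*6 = 12996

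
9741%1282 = 767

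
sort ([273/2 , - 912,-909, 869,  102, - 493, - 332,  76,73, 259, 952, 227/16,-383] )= [ - 912 , - 909 ,-493,  -  383, - 332 , 227/16, 73, 76, 102, 273/2, 259 , 869,  952]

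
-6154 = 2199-8353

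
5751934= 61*94294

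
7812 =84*93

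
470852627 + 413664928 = 884517555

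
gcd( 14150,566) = 566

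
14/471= 14/471 = 0.03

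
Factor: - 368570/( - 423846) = 3^( - 3)*5^1*47^( - 1)*167^( - 1)*36857^1 = 184285/211923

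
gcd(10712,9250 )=2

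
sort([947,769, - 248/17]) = [ -248/17, 769, 947] 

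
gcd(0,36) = 36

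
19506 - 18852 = 654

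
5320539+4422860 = 9743399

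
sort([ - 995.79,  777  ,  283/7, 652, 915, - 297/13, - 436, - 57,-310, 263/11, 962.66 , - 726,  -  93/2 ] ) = [ - 995.79, - 726, - 436, - 310, - 57, - 93/2,-297/13, 263/11,283/7, 652 , 777,  915, 962.66 ] 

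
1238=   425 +813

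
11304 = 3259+8045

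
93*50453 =4692129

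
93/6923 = 93/6923 = 0.01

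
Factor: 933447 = 3^1*41^1*7589^1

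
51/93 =17/31 = 0.55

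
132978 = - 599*( - 222 )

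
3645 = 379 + 3266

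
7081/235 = 30 + 31/235= 30.13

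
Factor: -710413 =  - 11^1*17^1*29^1 * 131^1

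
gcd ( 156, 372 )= 12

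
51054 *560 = 28590240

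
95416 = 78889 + 16527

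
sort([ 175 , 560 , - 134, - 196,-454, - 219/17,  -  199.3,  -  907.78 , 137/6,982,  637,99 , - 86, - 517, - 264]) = [ - 907.78, - 517, - 454,-264, - 199.3, - 196, - 134, - 86, - 219/17,  137/6,99, 175,560, 637, 982] 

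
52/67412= 13/16853 = 0.00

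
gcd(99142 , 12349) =1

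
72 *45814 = 3298608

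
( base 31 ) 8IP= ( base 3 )102100100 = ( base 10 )8271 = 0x204f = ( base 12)4953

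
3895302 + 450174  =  4345476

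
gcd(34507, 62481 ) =1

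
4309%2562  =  1747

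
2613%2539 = 74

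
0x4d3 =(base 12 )86b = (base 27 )1IK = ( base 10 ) 1235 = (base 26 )1ld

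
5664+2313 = 7977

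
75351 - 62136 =13215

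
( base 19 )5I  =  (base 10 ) 113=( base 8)161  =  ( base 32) 3H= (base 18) 65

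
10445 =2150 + 8295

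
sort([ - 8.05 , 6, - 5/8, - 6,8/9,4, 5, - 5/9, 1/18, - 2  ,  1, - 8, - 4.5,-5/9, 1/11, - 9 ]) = [ - 9 , - 8.05, - 8 ,-6, - 4.5, - 2 , - 5/8,  -  5/9, - 5/9, 1/18,  1/11, 8/9,1,4,  5, 6 ] 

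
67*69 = 4623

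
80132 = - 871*( - 92 )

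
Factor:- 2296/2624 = -7/8   =  - 2^( - 3) * 7^1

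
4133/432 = 9 + 245/432 = 9.57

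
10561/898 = 10561/898 = 11.76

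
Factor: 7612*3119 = 23741828 = 2^2*11^1*173^1*3119^1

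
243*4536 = 1102248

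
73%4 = 1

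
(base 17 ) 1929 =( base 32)7C5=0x1D85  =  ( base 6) 54553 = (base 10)7557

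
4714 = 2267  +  2447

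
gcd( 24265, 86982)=1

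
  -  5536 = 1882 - 7418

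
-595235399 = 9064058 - 604299457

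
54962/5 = 10992 + 2/5 = 10992.40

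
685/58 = 11 + 47/58 = 11.81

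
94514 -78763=15751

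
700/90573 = 100/12939= 0.01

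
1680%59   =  28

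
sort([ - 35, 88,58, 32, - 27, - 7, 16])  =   [ - 35, - 27, - 7, 16 , 32, 58, 88]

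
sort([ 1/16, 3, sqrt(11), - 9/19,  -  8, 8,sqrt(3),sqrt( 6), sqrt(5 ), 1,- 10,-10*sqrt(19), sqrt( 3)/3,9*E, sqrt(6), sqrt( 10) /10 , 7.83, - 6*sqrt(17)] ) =[ - 10*sqrt ( 19), - 6*sqrt( 17 ), - 10,-8,-9/19,1/16, sqrt (10)/10, sqrt(3 )/3, 1,sqrt (3 ),  sqrt( 5), sqrt( 6), sqrt(6), 3, sqrt(11), 7.83,8 , 9*E]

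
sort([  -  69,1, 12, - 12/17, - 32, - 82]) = [ - 82,-69, - 32, - 12/17, 1, 12 ]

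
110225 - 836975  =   - 726750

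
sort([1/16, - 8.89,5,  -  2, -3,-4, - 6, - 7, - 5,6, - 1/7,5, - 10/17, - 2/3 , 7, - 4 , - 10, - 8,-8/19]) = [ - 10, - 8.89 , - 8, - 7,-6, - 5, - 4, - 4,-3  , - 2, - 2/3, - 10/17, - 8/19,-1/7,1/16,5,5, 6,7]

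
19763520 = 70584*280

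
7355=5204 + 2151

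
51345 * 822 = 42205590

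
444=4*111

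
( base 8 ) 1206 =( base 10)646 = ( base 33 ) JJ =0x286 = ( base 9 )787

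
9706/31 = 9706/31 = 313.10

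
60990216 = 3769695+57220521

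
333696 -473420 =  - 139724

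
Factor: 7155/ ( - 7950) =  - 9/10 = - 2^(-1 )*3^2*5^( - 1)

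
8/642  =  4/321 = 0.01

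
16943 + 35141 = 52084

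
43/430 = 1/10 =0.10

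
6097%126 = 49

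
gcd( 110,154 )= 22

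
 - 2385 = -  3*795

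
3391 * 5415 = 18362265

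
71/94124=71/94124 = 0.00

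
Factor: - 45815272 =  - 2^3*17^1* 31^1*10867^1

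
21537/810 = 26 + 53/90 = 26.59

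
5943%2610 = 723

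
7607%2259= 830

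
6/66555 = 2/22185  =  0.00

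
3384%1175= 1034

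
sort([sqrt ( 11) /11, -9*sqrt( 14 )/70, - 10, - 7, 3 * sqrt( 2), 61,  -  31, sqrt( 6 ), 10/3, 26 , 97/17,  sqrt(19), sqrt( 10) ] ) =[ - 31,  -  10  , - 7, - 9*sqrt(14) /70, sqrt( 11) /11 , sqrt(6 ), sqrt( 10 ), 10/3,3*sqrt( 2 ), sqrt(19), 97/17, 26,61]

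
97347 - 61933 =35414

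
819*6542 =5357898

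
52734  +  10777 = 63511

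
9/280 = 9/280 = 0.03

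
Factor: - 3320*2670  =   -8864400 = -  2^4*3^1*5^2 * 83^1*89^1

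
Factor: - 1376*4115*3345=- 2^5*3^1*5^2*43^1*223^1*823^1 = - 18940192800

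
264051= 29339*9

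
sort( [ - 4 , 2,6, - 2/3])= [ - 4, - 2/3,  2 , 6]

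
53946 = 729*74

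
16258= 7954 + 8304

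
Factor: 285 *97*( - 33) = -912285 = - 3^2*5^1*11^1*19^1*97^1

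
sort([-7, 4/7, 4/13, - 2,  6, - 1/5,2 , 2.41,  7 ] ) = [  -  7, - 2,- 1/5, 4/13, 4/7,  2, 2.41, 6,7] 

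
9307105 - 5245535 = 4061570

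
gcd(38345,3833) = 1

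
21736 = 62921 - 41185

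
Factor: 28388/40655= 2^2*5^( - 1) * 151^1*173^ ( - 1) =604/865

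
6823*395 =2695085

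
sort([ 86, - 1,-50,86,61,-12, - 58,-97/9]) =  [ - 58, - 50 , - 12, -97/9, - 1 , 61,86,  86 ] 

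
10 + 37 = 47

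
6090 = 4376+1714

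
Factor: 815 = 5^1 * 163^1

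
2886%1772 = 1114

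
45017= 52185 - 7168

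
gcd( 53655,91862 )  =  1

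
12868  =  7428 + 5440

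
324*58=18792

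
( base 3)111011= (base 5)2410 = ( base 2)101100011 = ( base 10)355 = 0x163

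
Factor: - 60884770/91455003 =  - 2^1*3^( - 2) * 5^1*1427^( - 1)*7121^( -1 )* 6088477^1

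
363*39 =14157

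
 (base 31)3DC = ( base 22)6hk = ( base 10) 3298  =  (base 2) 110011100010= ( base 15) E9D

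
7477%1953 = 1618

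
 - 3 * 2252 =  - 6756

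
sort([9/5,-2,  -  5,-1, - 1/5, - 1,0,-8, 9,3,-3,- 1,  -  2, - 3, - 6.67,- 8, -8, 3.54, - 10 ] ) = [ - 10 ,-8, - 8,-8,  -  6.67, - 5, - 3,- 3, - 2,-2,-1, - 1,-1, - 1/5, 0,9/5,3, 3.54,9 ]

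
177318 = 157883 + 19435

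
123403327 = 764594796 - 641191469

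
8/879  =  8/879 = 0.01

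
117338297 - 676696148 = - 559357851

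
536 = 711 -175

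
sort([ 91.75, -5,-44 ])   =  [ - 44, - 5, 91.75] 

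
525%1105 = 525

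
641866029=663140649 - 21274620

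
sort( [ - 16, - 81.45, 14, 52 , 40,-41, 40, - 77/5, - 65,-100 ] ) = [-100, - 81.45, - 65, - 41 ,- 16, - 77/5,14, 40 , 40 , 52]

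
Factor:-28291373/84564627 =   -  3^(  -  1)*7^( - 1) *11^2  *  53^ (  -  1)*61^1*3833^1*75979^(  -  1 ) 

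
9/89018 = 9/89018 = 0.00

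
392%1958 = 392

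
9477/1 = 9477 = 9477.00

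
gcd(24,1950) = 6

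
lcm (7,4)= 28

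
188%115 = 73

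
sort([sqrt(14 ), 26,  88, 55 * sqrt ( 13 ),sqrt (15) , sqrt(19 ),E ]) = [E,  sqrt(14 ), sqrt( 15), sqrt(  19),26 , 88,  55*sqrt(13 ) ]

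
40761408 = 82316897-41555489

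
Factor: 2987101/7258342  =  229777/558334 = 2^( - 1)*7^ (  -  1 ) * 19^(  -  1)*2099^(-1 )*229777^1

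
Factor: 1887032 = 2^3 * 7^1 * 31^1 * 1087^1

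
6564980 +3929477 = 10494457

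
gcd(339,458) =1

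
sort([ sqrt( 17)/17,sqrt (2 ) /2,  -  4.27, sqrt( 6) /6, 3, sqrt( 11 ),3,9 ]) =[ - 4.27,sqrt(17)/17, sqrt( 6 ) /6 , sqrt(2)/2,3,3,sqrt( 11 ), 9]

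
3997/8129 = 3997/8129 = 0.49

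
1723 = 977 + 746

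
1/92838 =1/92838 = 0.00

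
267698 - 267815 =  - 117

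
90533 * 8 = 724264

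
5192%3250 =1942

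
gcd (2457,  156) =39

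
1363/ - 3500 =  - 1 + 2137/3500 = - 0.39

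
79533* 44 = 3499452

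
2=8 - 6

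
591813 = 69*8577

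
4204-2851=1353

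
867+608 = 1475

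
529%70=39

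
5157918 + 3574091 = 8732009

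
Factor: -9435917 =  - 2843^1*3319^1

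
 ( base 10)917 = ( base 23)1GK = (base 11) 764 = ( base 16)395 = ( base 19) 2A5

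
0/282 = 0 = 0.00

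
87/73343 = 87/73343 = 0.00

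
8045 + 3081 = 11126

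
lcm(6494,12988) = 12988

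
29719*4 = 118876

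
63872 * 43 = 2746496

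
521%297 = 224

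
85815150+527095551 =612910701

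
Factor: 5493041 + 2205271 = 7698312=2^3 * 3^2*106921^1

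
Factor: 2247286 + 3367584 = 5614870 = 2^1  *5^1*251^1 * 2237^1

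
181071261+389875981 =570947242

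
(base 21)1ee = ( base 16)2ed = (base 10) 749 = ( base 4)23231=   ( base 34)M1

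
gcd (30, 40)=10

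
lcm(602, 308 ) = 13244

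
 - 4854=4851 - 9705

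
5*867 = 4335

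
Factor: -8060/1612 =-5 = - 5^1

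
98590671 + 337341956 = 435932627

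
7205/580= 12 + 49/116 = 12.42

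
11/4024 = 11/4024 = 0.00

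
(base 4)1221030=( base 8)15114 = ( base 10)6732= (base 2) 1101001001100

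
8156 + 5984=14140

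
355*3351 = 1189605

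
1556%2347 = 1556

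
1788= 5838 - 4050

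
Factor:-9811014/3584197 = -2^1*3^1 *29^( - 1)*123593^ (-1)*1635169^1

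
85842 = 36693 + 49149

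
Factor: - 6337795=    - 5^1*31^2*1319^1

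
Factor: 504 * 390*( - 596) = - 2^6*3^3*5^1 *7^1*13^1 * 149^1= -  117149760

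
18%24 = 18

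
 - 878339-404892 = -1283231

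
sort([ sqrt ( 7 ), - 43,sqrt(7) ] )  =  [ - 43,sqrt( 7 ), sqrt(7) ]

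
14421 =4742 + 9679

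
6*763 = 4578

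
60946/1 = 60946 = 60946.00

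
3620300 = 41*88300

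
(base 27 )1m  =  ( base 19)2B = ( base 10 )49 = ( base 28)1l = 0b110001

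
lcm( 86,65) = 5590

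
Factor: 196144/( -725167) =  - 208/769 = - 2^4 * 13^1*769^( - 1 )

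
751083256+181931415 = 933014671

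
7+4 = 11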